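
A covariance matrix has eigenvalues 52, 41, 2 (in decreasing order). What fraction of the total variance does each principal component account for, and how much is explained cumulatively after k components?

Step 1 — total variance = trace(Sigma) = Σ λ_i = 52 + 41 + 2 = 95.

Step 2 — fraction explained by component i = λ_i / Σ λ:
  PC1: 52/95 = 0.5474
  PC2: 41/95 = 0.4316
  PC3: 2/95 = 0.0211

Step 3 — cumulative fraction after k components = (λ_1 + ... + λ_k) / Σ λ:
  k = 1: 52/95 = 0.5474
  k = 2: (52 + 41)/95 = 93/95 = 0.9789
  k = 3: (52 + 41 + 2)/95 = 95/95 = 1

Summary (fraction, with percent):

explained: PC1 0.5474 (54.74%), PC2 0.4316 (43.16%), PC3 0.0211 (2.11%);  cumulative: 0.5474, 0.9789, 1


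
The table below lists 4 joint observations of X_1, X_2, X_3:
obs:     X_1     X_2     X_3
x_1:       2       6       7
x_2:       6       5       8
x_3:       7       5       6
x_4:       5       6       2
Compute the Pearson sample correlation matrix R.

Step 1 — column means:
  mean(X_1) = (2 + 6 + 7 + 5) / 4 = 20/4 = 5
  mean(X_2) = (6 + 5 + 5 + 6) / 4 = 22/4 = 5.5
  mean(X_3) = (7 + 8 + 6 + 2) / 4 = 23/4 = 5.75

Step 2 — sample variances and covariances s[i,j] = (1/(n-1)) · Σ_k (x_{k,i} - mean_i) · (x_{k,j} - mean_j), with n-1 = 3:
  s[X_1,X_1] = ((-3)·(-3) + (1)·(1) + (2)·(2) + (0)·(0)) / 3 = 14/3 = 4.6667
  s[X_1,X_2] = ((-3)·(0.5) + (1)·(-0.5) + (2)·(-0.5) + (0)·(0.5)) / 3 = -3/3 = -1
  s[X_1,X_3] = ((-3)·(1.25) + (1)·(2.25) + (2)·(0.25) + (0)·(-3.75)) / 3 = -1/3 = -0.3333
  s[X_2,X_2] = ((0.5)·(0.5) + (-0.5)·(-0.5) + (-0.5)·(-0.5) + (0.5)·(0.5)) / 3 = 1/3 = 0.3333
  s[X_2,X_3] = ((0.5)·(1.25) + (-0.5)·(2.25) + (-0.5)·(0.25) + (0.5)·(-3.75)) / 3 = -2.5/3 = -0.8333
  s[X_3,X_3] = ((1.25)·(1.25) + (2.25)·(2.25) + (0.25)·(0.25) + (-3.75)·(-3.75)) / 3 = 20.75/3 = 6.9167
  Sample standard deviations s_i = √(s[i,i]):
  s(X_1) = √(4.6667) = 2.1602
  s(X_2) = √(0.3333) = 0.5774
  s(X_3) = √(6.9167) = 2.63

Step 3 — r_{ij} = s_{ij} / (s_i · s_j):
  r[X_1,X_1] = 1 (diagonal).
  r[X_1,X_2] = -1 / (2.1602 · 0.5774) = -1 / 1.2472 = -0.8018
  r[X_1,X_3] = -0.3333 / (2.1602 · 2.63) = -0.3333 / 5.6814 = -0.0587
  r[X_2,X_2] = 1 (diagonal).
  r[X_2,X_3] = -0.8333 / (0.5774 · 2.63) = -0.8333 / 1.5184 = -0.5488
  r[X_3,X_3] = 1 (diagonal).

R is symmetric with unit diagonal. Assembling:

R = [[1, -0.8018, -0.0587],
 [-0.8018, 1, -0.5488],
 [-0.0587, -0.5488, 1]]


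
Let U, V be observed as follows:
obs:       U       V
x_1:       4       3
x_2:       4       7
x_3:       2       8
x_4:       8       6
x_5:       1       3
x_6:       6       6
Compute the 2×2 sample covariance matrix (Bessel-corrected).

Step 1 — column means:
  mean(U) = (4 + 4 + 2 + 8 + 1 + 6) / 6 = 25/6 = 4.1667
  mean(V) = (3 + 7 + 8 + 6 + 3 + 6) / 6 = 33/6 = 5.5

Step 2 — sample covariance S[i,j] = (1/(n-1)) · Σ_k (x_{k,i} - mean_i) · (x_{k,j} - mean_j), with n-1 = 5.
  S[U,U] = ((-0.1667)·(-0.1667) + (-0.1667)·(-0.1667) + (-2.1667)·(-2.1667) + (3.8333)·(3.8333) + (-3.1667)·(-3.1667) + (1.8333)·(1.8333)) / 5 = 32.8333/5 = 6.5667
  S[U,V] = ((-0.1667)·(-2.5) + (-0.1667)·(1.5) + (-2.1667)·(2.5) + (3.8333)·(0.5) + (-3.1667)·(-2.5) + (1.8333)·(0.5)) / 5 = 5.5/5 = 1.1
  S[V,V] = ((-2.5)·(-2.5) + (1.5)·(1.5) + (2.5)·(2.5) + (0.5)·(0.5) + (-2.5)·(-2.5) + (0.5)·(0.5)) / 5 = 21.5/5 = 4.3

S is symmetric (S[j,i] = S[i,j]). Assembling:

S = [[6.5667, 1.1],
 [1.1, 4.3]]


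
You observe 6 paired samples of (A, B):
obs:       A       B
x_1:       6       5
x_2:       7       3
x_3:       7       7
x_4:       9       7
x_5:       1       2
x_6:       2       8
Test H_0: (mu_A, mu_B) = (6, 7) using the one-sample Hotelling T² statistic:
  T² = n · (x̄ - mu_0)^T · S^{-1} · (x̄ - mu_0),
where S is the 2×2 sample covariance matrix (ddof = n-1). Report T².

Step 1 — sample mean vector:
  mean(A) = (6 + 7 + 7 + 9 + 1 + 2) / 6 = 32/6 = 5.3333
  mean(B) = (5 + 3 + 7 + 7 + 2 + 8) / 6 = 32/6 = 5.3333
  x̄ = (5.3333, 5.3333),  deviation x̄ - mu_0 = (5.3333, 5.3333) - (6, 7) = (-0.6667, -1.6667).

Step 2 — sample covariance matrix, S[i,j] = (1/(n-1)) · Σ_k (x_{k,i} - mean_i) · (x_{k,j} - mean_j), divisor n-1 = 5:
  S[A,A] = ((0.6667)·(0.6667) + (1.6667)·(1.6667) + (1.6667)·(1.6667) + (3.6667)·(3.6667) + (-4.3333)·(-4.3333) + (-3.3333)·(-3.3333)) / 5 = 49.3333/5 = 9.8667
  S[A,B] = ((0.6667)·(-0.3333) + (1.6667)·(-2.3333) + (1.6667)·(1.6667) + (3.6667)·(1.6667) + (-4.3333)·(-3.3333) + (-3.3333)·(2.6667)) / 5 = 10.3333/5 = 2.0667
  S[B,B] = ((-0.3333)·(-0.3333) + (-2.3333)·(-2.3333) + (1.6667)·(1.6667) + (1.6667)·(1.6667) + (-3.3333)·(-3.3333) + (2.6667)·(2.6667)) / 5 = 29.3333/5 = 5.8667
  S = [[9.8667, 2.0667],
 [2.0667, 5.8667]].

Step 3 — invert S. det(S) = 9.8667·5.8667 - (2.0667)² = 53.6133.
  S^{-1} = (1/det) · [[d, -b], [-b, a]] = [[0.1094, -0.0385],
 [-0.0385, 0.184]].

Step 4 — quadratic form (x̄ - mu_0)^T · S^{-1} · (x̄ - mu_0):
  S^{-1} · (x̄ - mu_0) = (-0.0087, -0.281),
  (x̄ - mu_0)^T · [...] = (-0.6667)·(-0.0087) + (-1.6667)·(-0.281) = 0.4742.

Step 5 — scale by n: T² = 6 · 0.4742 = 2.8451.

T² ≈ 2.8451


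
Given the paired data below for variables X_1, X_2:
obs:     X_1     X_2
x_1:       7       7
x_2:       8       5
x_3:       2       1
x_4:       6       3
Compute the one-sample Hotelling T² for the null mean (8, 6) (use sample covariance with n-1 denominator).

Step 1 — sample mean vector:
  mean(X_1) = (7 + 8 + 2 + 6) / 4 = 23/4 = 5.75
  mean(X_2) = (7 + 5 + 1 + 3) / 4 = 16/4 = 4
  x̄ = (5.75, 4),  deviation x̄ - mu_0 = (5.75, 4) - (8, 6) = (-2.25, -2).

Step 2 — sample covariance matrix, S[i,j] = (1/(n-1)) · Σ_k (x_{k,i} - mean_i) · (x_{k,j} - mean_j), divisor n-1 = 3:
  S[X_1,X_1] = ((1.25)·(1.25) + (2.25)·(2.25) + (-3.75)·(-3.75) + (0.25)·(0.25)) / 3 = 20.75/3 = 6.9167
  S[X_1,X_2] = ((1.25)·(3) + (2.25)·(1) + (-3.75)·(-3) + (0.25)·(-1)) / 3 = 17/3 = 5.6667
  S[X_2,X_2] = ((3)·(3) + (1)·(1) + (-3)·(-3) + (-1)·(-1)) / 3 = 20/3 = 6.6667
  S = [[6.9167, 5.6667],
 [5.6667, 6.6667]].

Step 3 — invert S. det(S) = 6.9167·6.6667 - (5.6667)² = 14.
  S^{-1} = (1/det) · [[d, -b], [-b, a]] = [[0.4762, -0.4048],
 [-0.4048, 0.494]].

Step 4 — quadratic form (x̄ - mu_0)^T · S^{-1} · (x̄ - mu_0):
  S^{-1} · (x̄ - mu_0) = (-0.2619, -0.0774),
  (x̄ - mu_0)^T · [...] = (-2.25)·(-0.2619) + (-2)·(-0.0774) = 0.744.

Step 5 — scale by n: T² = 4 · 0.744 = 2.9762.

T² ≈ 2.9762


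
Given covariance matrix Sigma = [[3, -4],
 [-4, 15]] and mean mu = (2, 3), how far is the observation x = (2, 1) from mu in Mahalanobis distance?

Step 1 — centre the observation: (x - mu) = (0, -2).

Step 2 — invert Sigma. det(Sigma) = 3·15 - (-4)² = 29.
  Sigma^{-1} = (1/det) · [[d, -b], [-b, a]] = [[0.5172, 0.1379],
 [0.1379, 0.1034]].

Step 3 — form the quadratic (x - mu)^T · Sigma^{-1} · (x - mu):
  Sigma^{-1} · (x - mu) = (-0.2759, -0.2069).
  (x - mu)^T · [Sigma^{-1} · (x - mu)] = (0)·(-0.2759) + (-2)·(-0.2069) = 0.4138.

Step 4 — take square root: d = √(0.4138) ≈ 0.6433.

d(x, mu) = √(0.4138) ≈ 0.6433


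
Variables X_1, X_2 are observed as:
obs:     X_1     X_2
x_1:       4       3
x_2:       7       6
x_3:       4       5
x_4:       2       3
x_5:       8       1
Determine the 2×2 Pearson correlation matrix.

Step 1 — column means:
  mean(X_1) = (4 + 7 + 4 + 2 + 8) / 5 = 25/5 = 5
  mean(X_2) = (3 + 6 + 5 + 3 + 1) / 5 = 18/5 = 3.6

Step 2 — sample variances and covariances s[i,j] = (1/(n-1)) · Σ_k (x_{k,i} - mean_i) · (x_{k,j} - mean_j), with n-1 = 4:
  s[X_1,X_1] = ((-1)·(-1) + (2)·(2) + (-1)·(-1) + (-3)·(-3) + (3)·(3)) / 4 = 24/4 = 6
  s[X_1,X_2] = ((-1)·(-0.6) + (2)·(2.4) + (-1)·(1.4) + (-3)·(-0.6) + (3)·(-2.6)) / 4 = -2/4 = -0.5
  s[X_2,X_2] = ((-0.6)·(-0.6) + (2.4)·(2.4) + (1.4)·(1.4) + (-0.6)·(-0.6) + (-2.6)·(-2.6)) / 4 = 15.2/4 = 3.8
  Sample standard deviations s_i = √(s[i,i]):
  s(X_1) = √(6) = 2.4495
  s(X_2) = √(3.8) = 1.9494

Step 3 — r_{ij} = s_{ij} / (s_i · s_j):
  r[X_1,X_1] = 1 (diagonal).
  r[X_1,X_2] = -0.5 / (2.4495 · 1.9494) = -0.5 / 4.7749 = -0.1047
  r[X_2,X_2] = 1 (diagonal).

R is symmetric with unit diagonal. Assembling:

R = [[1, -0.1047],
 [-0.1047, 1]]


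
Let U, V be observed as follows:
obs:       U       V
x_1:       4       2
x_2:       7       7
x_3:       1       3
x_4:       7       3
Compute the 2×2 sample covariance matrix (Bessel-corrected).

Step 1 — column means:
  mean(U) = (4 + 7 + 1 + 7) / 4 = 19/4 = 4.75
  mean(V) = (2 + 7 + 3 + 3) / 4 = 15/4 = 3.75

Step 2 — sample covariance S[i,j] = (1/(n-1)) · Σ_k (x_{k,i} - mean_i) · (x_{k,j} - mean_j), with n-1 = 3.
  S[U,U] = ((-0.75)·(-0.75) + (2.25)·(2.25) + (-3.75)·(-3.75) + (2.25)·(2.25)) / 3 = 24.75/3 = 8.25
  S[U,V] = ((-0.75)·(-1.75) + (2.25)·(3.25) + (-3.75)·(-0.75) + (2.25)·(-0.75)) / 3 = 9.75/3 = 3.25
  S[V,V] = ((-1.75)·(-1.75) + (3.25)·(3.25) + (-0.75)·(-0.75) + (-0.75)·(-0.75)) / 3 = 14.75/3 = 4.9167

S is symmetric (S[j,i] = S[i,j]). Assembling:

S = [[8.25, 3.25],
 [3.25, 4.9167]]


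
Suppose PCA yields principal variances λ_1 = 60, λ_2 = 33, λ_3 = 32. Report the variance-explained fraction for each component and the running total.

Step 1 — total variance = trace(Sigma) = Σ λ_i = 60 + 33 + 32 = 125.

Step 2 — fraction explained by component i = λ_i / Σ λ:
  PC1: 60/125 = 0.48
  PC2: 33/125 = 0.264
  PC3: 32/125 = 0.256

Step 3 — cumulative fraction after k components = (λ_1 + ... + λ_k) / Σ λ:
  k = 1: 60/125 = 0.48
  k = 2: (60 + 33)/125 = 93/125 = 0.744
  k = 3: (60 + 33 + 32)/125 = 125/125 = 1

Summary (fraction, with percent):

explained: PC1 0.48 (48%), PC2 0.264 (26.4%), PC3 0.256 (25.6%);  cumulative: 0.48, 0.744, 1


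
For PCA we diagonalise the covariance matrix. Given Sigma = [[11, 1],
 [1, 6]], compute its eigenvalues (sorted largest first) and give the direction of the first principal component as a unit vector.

Step 1 — characteristic polynomial of 2×2 Sigma:
  det(Sigma - λI) = λ² - trace · λ + det = 0.
  trace = 11 + 6 = 17, det = 11·6 - (1)² = 65.
Step 2 — discriminant:
  Δ = trace² - 4·det = 289 - 260 = 29.
Step 3 — eigenvalues:
  λ = (trace ± √Δ)/2 = (17 ± 5.3852)/2,
  λ_1 = 11.1926,  λ_2 = 5.8074.

Step 4 — unit eigenvector for λ_1: solve (Sigma - λ_1 I)v = 0. First row:
  (11 - 11.1926)·v_x + (1)·v_y = 0, i.e. (-0.1926)·v_x + (1)·v_y = 0,
  so v ∝ (b, λ_1 - a) = (1, 0.1926) = u.
  ||u|| = √((1)² + (0.1926)²) = √(1.0371) ≈ 1.0184,
  v_1 = u/||u|| ≈ (0.982, 0.1891) (||v_1|| = 1).

λ_1 = 11.1926,  λ_2 = 5.8074;  v_1 ≈ (0.982, 0.1891)


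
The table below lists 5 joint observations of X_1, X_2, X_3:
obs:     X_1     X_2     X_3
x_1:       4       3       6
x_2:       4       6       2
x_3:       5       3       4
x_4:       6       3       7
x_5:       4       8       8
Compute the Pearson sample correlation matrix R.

Step 1 — column means:
  mean(X_1) = (4 + 4 + 5 + 6 + 4) / 5 = 23/5 = 4.6
  mean(X_2) = (3 + 6 + 3 + 3 + 8) / 5 = 23/5 = 4.6
  mean(X_3) = (6 + 2 + 4 + 7 + 8) / 5 = 27/5 = 5.4

Step 2 — sample variances and covariances s[i,j] = (1/(n-1)) · Σ_k (x_{k,i} - mean_i) · (x_{k,j} - mean_j), with n-1 = 4:
  s[X_1,X_1] = ((-0.6)·(-0.6) + (-0.6)·(-0.6) + (0.4)·(0.4) + (1.4)·(1.4) + (-0.6)·(-0.6)) / 4 = 3.2/4 = 0.8
  s[X_1,X_2] = ((-0.6)·(-1.6) + (-0.6)·(1.4) + (0.4)·(-1.6) + (1.4)·(-1.6) + (-0.6)·(3.4)) / 4 = -4.8/4 = -1.2
  s[X_1,X_3] = ((-0.6)·(0.6) + (-0.6)·(-3.4) + (0.4)·(-1.4) + (1.4)·(1.6) + (-0.6)·(2.6)) / 4 = 1.8/4 = 0.45
  s[X_2,X_2] = ((-1.6)·(-1.6) + (1.4)·(1.4) + (-1.6)·(-1.6) + (-1.6)·(-1.6) + (3.4)·(3.4)) / 4 = 21.2/4 = 5.3
  s[X_2,X_3] = ((-1.6)·(0.6) + (1.4)·(-3.4) + (-1.6)·(-1.4) + (-1.6)·(1.6) + (3.4)·(2.6)) / 4 = 2.8/4 = 0.7
  s[X_3,X_3] = ((0.6)·(0.6) + (-3.4)·(-3.4) + (-1.4)·(-1.4) + (1.6)·(1.6) + (2.6)·(2.6)) / 4 = 23.2/4 = 5.8
  Sample standard deviations s_i = √(s[i,i]):
  s(X_1) = √(0.8) = 0.8944
  s(X_2) = √(5.3) = 2.3022
  s(X_3) = √(5.8) = 2.4083

Step 3 — r_{ij} = s_{ij} / (s_i · s_j):
  r[X_1,X_1] = 1 (diagonal).
  r[X_1,X_2] = -1.2 / (0.8944 · 2.3022) = -1.2 / 2.0591 = -0.5828
  r[X_1,X_3] = 0.45 / (0.8944 · 2.4083) = 0.45 / 2.1541 = 0.2089
  r[X_2,X_2] = 1 (diagonal).
  r[X_2,X_3] = 0.7 / (2.3022 · 2.4083) = 0.7 / 5.5444 = 0.1263
  r[X_3,X_3] = 1 (diagonal).

R is symmetric with unit diagonal. Assembling:

R = [[1, -0.5828, 0.2089],
 [-0.5828, 1, 0.1263],
 [0.2089, 0.1263, 1]]


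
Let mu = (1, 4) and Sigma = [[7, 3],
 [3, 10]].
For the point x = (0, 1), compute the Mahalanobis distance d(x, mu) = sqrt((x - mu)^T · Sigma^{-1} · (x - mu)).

Step 1 — centre the observation: (x - mu) = (-1, -3).

Step 2 — invert Sigma. det(Sigma) = 7·10 - (3)² = 61.
  Sigma^{-1} = (1/det) · [[d, -b], [-b, a]] = [[0.1639, -0.0492],
 [-0.0492, 0.1148]].

Step 3 — form the quadratic (x - mu)^T · Sigma^{-1} · (x - mu):
  Sigma^{-1} · (x - mu) = (-0.0164, -0.2951).
  (x - mu)^T · [Sigma^{-1} · (x - mu)] = (-1)·(-0.0164) + (-3)·(-0.2951) = 0.9016.

Step 4 — take square root: d = √(0.9016) ≈ 0.9495.

d(x, mu) = √(0.9016) ≈ 0.9495


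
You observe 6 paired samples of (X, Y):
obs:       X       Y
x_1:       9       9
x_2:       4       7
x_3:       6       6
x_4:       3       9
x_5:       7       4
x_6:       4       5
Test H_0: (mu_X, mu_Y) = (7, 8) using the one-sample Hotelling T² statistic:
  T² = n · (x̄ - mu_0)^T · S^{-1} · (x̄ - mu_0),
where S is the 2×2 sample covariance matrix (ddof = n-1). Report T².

Step 1 — sample mean vector:
  mean(X) = (9 + 4 + 6 + 3 + 7 + 4) / 6 = 33/6 = 5.5
  mean(Y) = (9 + 7 + 6 + 9 + 4 + 5) / 6 = 40/6 = 6.6667
  x̄ = (5.5, 6.6667),  deviation x̄ - mu_0 = (5.5, 6.6667) - (7, 8) = (-1.5, -1.3333).

Step 2 — sample covariance matrix, S[i,j] = (1/(n-1)) · Σ_k (x_{k,i} - mean_i) · (x_{k,j} - mean_j), divisor n-1 = 5:
  S[X,X] = ((3.5)·(3.5) + (-1.5)·(-1.5) + (0.5)·(0.5) + (-2.5)·(-2.5) + (1.5)·(1.5) + (-1.5)·(-1.5)) / 5 = 25.5/5 = 5.1
  S[X,Y] = ((3.5)·(2.3333) + (-1.5)·(0.3333) + (0.5)·(-0.6667) + (-2.5)·(2.3333) + (1.5)·(-2.6667) + (-1.5)·(-1.6667)) / 5 = 0/5 = 0
  S[Y,Y] = ((2.3333)·(2.3333) + (0.3333)·(0.3333) + (-0.6667)·(-0.6667) + (2.3333)·(2.3333) + (-2.6667)·(-2.6667) + (-1.6667)·(-1.6667)) / 5 = 21.3333/5 = 4.2667
  S = [[5.1, 0],
 [0, 4.2667]].

Step 3 — invert S. det(S) = 5.1·4.2667 - (0)² = 21.76.
  S^{-1} = (1/det) · [[d, -b], [-b, a]] = [[0.1961, 0],
 [0, 0.2344]].

Step 4 — quadratic form (x̄ - mu_0)^T · S^{-1} · (x̄ - mu_0):
  S^{-1} · (x̄ - mu_0) = (-0.2941, -0.3125),
  (x̄ - mu_0)^T · [...] = (-1.5)·(-0.2941) + (-1.3333)·(-0.3125) = 0.8578.

Step 5 — scale by n: T² = 6 · 0.8578 = 5.1471.

T² ≈ 5.1471


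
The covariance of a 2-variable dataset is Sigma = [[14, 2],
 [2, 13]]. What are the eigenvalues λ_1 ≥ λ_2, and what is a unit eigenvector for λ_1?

Step 1 — characteristic polynomial of 2×2 Sigma:
  det(Sigma - λI) = λ² - trace · λ + det = 0.
  trace = 14 + 13 = 27, det = 14·13 - (2)² = 178.
Step 2 — discriminant:
  Δ = trace² - 4·det = 729 - 712 = 17.
Step 3 — eigenvalues:
  λ = (trace ± √Δ)/2 = (27 ± 4.1231)/2,
  λ_1 = 15.5616,  λ_2 = 11.4384.

Step 4 — unit eigenvector for λ_1: solve (Sigma - λ_1 I)v = 0. First row:
  (14 - 15.5616)·v_x + (2)·v_y = 0, i.e. (-1.5616)·v_x + (2)·v_y = 0,
  so v ∝ (b, λ_1 - a) = (2, 1.5616) = u.
  ||u|| = √((2)² + (1.5616)²) = √(6.4384) ≈ 2.5374,
  v_1 = u/||u|| ≈ (0.7882, 0.6154) (||v_1|| = 1).

λ_1 = 15.5616,  λ_2 = 11.4384;  v_1 ≈ (0.7882, 0.6154)


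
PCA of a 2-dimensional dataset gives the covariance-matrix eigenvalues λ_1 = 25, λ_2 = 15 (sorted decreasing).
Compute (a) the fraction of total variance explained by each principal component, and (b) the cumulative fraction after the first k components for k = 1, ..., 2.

Step 1 — total variance = trace(Sigma) = Σ λ_i = 25 + 15 = 40.

Step 2 — fraction explained by component i = λ_i / Σ λ:
  PC1: 25/40 = 0.625
  PC2: 15/40 = 0.375

Step 3 — cumulative fraction after k components = (λ_1 + ... + λ_k) / Σ λ:
  k = 1: 25/40 = 0.625
  k = 2: (25 + 15)/40 = 40/40 = 1

Summary (fraction, with percent):

explained: PC1 0.625 (62.5%), PC2 0.375 (37.5%);  cumulative: 0.625, 1


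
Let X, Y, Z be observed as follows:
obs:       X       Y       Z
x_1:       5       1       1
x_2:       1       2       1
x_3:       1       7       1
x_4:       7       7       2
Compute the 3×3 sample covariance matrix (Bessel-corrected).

Step 1 — column means:
  mean(X) = (5 + 1 + 1 + 7) / 4 = 14/4 = 3.5
  mean(Y) = (1 + 2 + 7 + 7) / 4 = 17/4 = 4.25
  mean(Z) = (1 + 1 + 1 + 2) / 4 = 5/4 = 1.25

Step 2 — sample covariance S[i,j] = (1/(n-1)) · Σ_k (x_{k,i} - mean_i) · (x_{k,j} - mean_j), with n-1 = 3.
  S[X,X] = ((1.5)·(1.5) + (-2.5)·(-2.5) + (-2.5)·(-2.5) + (3.5)·(3.5)) / 3 = 27/3 = 9
  S[X,Y] = ((1.5)·(-3.25) + (-2.5)·(-2.25) + (-2.5)·(2.75) + (3.5)·(2.75)) / 3 = 3.5/3 = 1.1667
  S[X,Z] = ((1.5)·(-0.25) + (-2.5)·(-0.25) + (-2.5)·(-0.25) + (3.5)·(0.75)) / 3 = 3.5/3 = 1.1667
  S[Y,Y] = ((-3.25)·(-3.25) + (-2.25)·(-2.25) + (2.75)·(2.75) + (2.75)·(2.75)) / 3 = 30.75/3 = 10.25
  S[Y,Z] = ((-3.25)·(-0.25) + (-2.25)·(-0.25) + (2.75)·(-0.25) + (2.75)·(0.75)) / 3 = 2.75/3 = 0.9167
  S[Z,Z] = ((-0.25)·(-0.25) + (-0.25)·(-0.25) + (-0.25)·(-0.25) + (0.75)·(0.75)) / 3 = 0.75/3 = 0.25

S is symmetric (S[j,i] = S[i,j]). Assembling:

S = [[9, 1.1667, 1.1667],
 [1.1667, 10.25, 0.9167],
 [1.1667, 0.9167, 0.25]]


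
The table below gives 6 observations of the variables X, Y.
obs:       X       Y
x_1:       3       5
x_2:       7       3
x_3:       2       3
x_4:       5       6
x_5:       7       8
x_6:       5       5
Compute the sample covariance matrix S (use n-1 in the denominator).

Step 1 — column means:
  mean(X) = (3 + 7 + 2 + 5 + 7 + 5) / 6 = 29/6 = 4.8333
  mean(Y) = (5 + 3 + 3 + 6 + 8 + 5) / 6 = 30/6 = 5

Step 2 — sample covariance S[i,j] = (1/(n-1)) · Σ_k (x_{k,i} - mean_i) · (x_{k,j} - mean_j), with n-1 = 5.
  S[X,X] = ((-1.8333)·(-1.8333) + (2.1667)·(2.1667) + (-2.8333)·(-2.8333) + (0.1667)·(0.1667) + (2.1667)·(2.1667) + (0.1667)·(0.1667)) / 5 = 20.8333/5 = 4.1667
  S[X,Y] = ((-1.8333)·(0) + (2.1667)·(-2) + (-2.8333)·(-2) + (0.1667)·(1) + (2.1667)·(3) + (0.1667)·(0)) / 5 = 8/5 = 1.6
  S[Y,Y] = ((0)·(0) + (-2)·(-2) + (-2)·(-2) + (1)·(1) + (3)·(3) + (0)·(0)) / 5 = 18/5 = 3.6

S is symmetric (S[j,i] = S[i,j]). Assembling:

S = [[4.1667, 1.6],
 [1.6, 3.6]]


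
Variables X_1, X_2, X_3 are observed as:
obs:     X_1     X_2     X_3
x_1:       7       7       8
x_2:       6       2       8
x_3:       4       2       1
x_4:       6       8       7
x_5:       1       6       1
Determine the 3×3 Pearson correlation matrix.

Step 1 — column means:
  mean(X_1) = (7 + 6 + 4 + 6 + 1) / 5 = 24/5 = 4.8
  mean(X_2) = (7 + 2 + 2 + 8 + 6) / 5 = 25/5 = 5
  mean(X_3) = (8 + 8 + 1 + 7 + 1) / 5 = 25/5 = 5

Step 2 — sample variances and covariances s[i,j] = (1/(n-1)) · Σ_k (x_{k,i} - mean_i) · (x_{k,j} - mean_j), with n-1 = 4:
  s[X_1,X_1] = ((2.2)·(2.2) + (1.2)·(1.2) + (-0.8)·(-0.8) + (1.2)·(1.2) + (-3.8)·(-3.8)) / 4 = 22.8/4 = 5.7
  s[X_1,X_2] = ((2.2)·(2) + (1.2)·(-3) + (-0.8)·(-3) + (1.2)·(3) + (-3.8)·(1)) / 4 = 3/4 = 0.75
  s[X_1,X_3] = ((2.2)·(3) + (1.2)·(3) + (-0.8)·(-4) + (1.2)·(2) + (-3.8)·(-4)) / 4 = 31/4 = 7.75
  s[X_2,X_2] = ((2)·(2) + (-3)·(-3) + (-3)·(-3) + (3)·(3) + (1)·(1)) / 4 = 32/4 = 8
  s[X_2,X_3] = ((2)·(3) + (-3)·(3) + (-3)·(-4) + (3)·(2) + (1)·(-4)) / 4 = 11/4 = 2.75
  s[X_3,X_3] = ((3)·(3) + (3)·(3) + (-4)·(-4) + (2)·(2) + (-4)·(-4)) / 4 = 54/4 = 13.5
  Sample standard deviations s_i = √(s[i,i]):
  s(X_1) = √(5.7) = 2.3875
  s(X_2) = √(8) = 2.8284
  s(X_3) = √(13.5) = 3.6742

Step 3 — r_{ij} = s_{ij} / (s_i · s_j):
  r[X_1,X_1] = 1 (diagonal).
  r[X_1,X_2] = 0.75 / (2.3875 · 2.8284) = 0.75 / 6.7528 = 0.1111
  r[X_1,X_3] = 7.75 / (2.3875 · 3.6742) = 7.75 / 8.7721 = 0.8835
  r[X_2,X_2] = 1 (diagonal).
  r[X_2,X_3] = 2.75 / (2.8284 · 3.6742) = 2.75 / 10.3923 = 0.2646
  r[X_3,X_3] = 1 (diagonal).

R is symmetric with unit diagonal. Assembling:

R = [[1, 0.1111, 0.8835],
 [0.1111, 1, 0.2646],
 [0.8835, 0.2646, 1]]


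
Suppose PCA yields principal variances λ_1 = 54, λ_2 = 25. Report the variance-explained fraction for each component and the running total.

Step 1 — total variance = trace(Sigma) = Σ λ_i = 54 + 25 = 79.

Step 2 — fraction explained by component i = λ_i / Σ λ:
  PC1: 54/79 = 0.6835
  PC2: 25/79 = 0.3165

Step 3 — cumulative fraction after k components = (λ_1 + ... + λ_k) / Σ λ:
  k = 1: 54/79 = 0.6835
  k = 2: (54 + 25)/79 = 79/79 = 1

Summary (fraction, with percent):

explained: PC1 0.6835 (68.35%), PC2 0.3165 (31.65%);  cumulative: 0.6835, 1


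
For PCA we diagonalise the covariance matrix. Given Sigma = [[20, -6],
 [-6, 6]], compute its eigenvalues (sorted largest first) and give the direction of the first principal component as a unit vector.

Step 1 — characteristic polynomial of 2×2 Sigma:
  det(Sigma - λI) = λ² - trace · λ + det = 0.
  trace = 20 + 6 = 26, det = 20·6 - (-6)² = 84.
Step 2 — discriminant:
  Δ = trace² - 4·det = 676 - 336 = 340.
Step 3 — eigenvalues:
  λ = (trace ± √Δ)/2 = (26 ± 18.4391)/2,
  λ_1 = 22.2195,  λ_2 = 3.7805.

Step 4 — unit eigenvector for λ_1: solve (Sigma - λ_1 I)v = 0. First row:
  (20 - 22.2195)·v_x + (-6)·v_y = 0, i.e. (-2.2195)·v_x + (-6)·v_y = 0,
  so v ∝ (b, λ_1 - a) = (-6, 2.2195); multiply by -1 so the first entry is positive: u = (6, -2.2195).
  ||u|| = √((6)² + (-2.2195)²) = √(40.9264) ≈ 6.3974,
  v_1 = u/||u|| ≈ (0.9379, -0.3469) (||v_1|| = 1).

λ_1 = 22.2195,  λ_2 = 3.7805;  v_1 ≈ (0.9379, -0.3469)


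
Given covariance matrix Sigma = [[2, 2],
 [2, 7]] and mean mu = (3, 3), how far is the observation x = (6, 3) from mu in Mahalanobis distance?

Step 1 — centre the observation: (x - mu) = (3, 0).

Step 2 — invert Sigma. det(Sigma) = 2·7 - (2)² = 10.
  Sigma^{-1} = (1/det) · [[d, -b], [-b, a]] = [[0.7, -0.2],
 [-0.2, 0.2]].

Step 3 — form the quadratic (x - mu)^T · Sigma^{-1} · (x - mu):
  Sigma^{-1} · (x - mu) = (2.1, -0.6).
  (x - mu)^T · [Sigma^{-1} · (x - mu)] = (3)·(2.1) + (0)·(-0.6) = 6.3.

Step 4 — take square root: d = √(6.3) ≈ 2.51.

d(x, mu) = √(6.3) ≈ 2.51


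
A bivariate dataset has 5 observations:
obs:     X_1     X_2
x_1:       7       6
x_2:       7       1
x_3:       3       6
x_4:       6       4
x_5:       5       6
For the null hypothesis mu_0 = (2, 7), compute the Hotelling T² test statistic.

Step 1 — sample mean vector:
  mean(X_1) = (7 + 7 + 3 + 6 + 5) / 5 = 28/5 = 5.6
  mean(X_2) = (6 + 1 + 6 + 4 + 6) / 5 = 23/5 = 4.6
  x̄ = (5.6, 4.6),  deviation x̄ - mu_0 = (5.6, 4.6) - (2, 7) = (3.6, -2.4).

Step 2 — sample covariance matrix, S[i,j] = (1/(n-1)) · Σ_k (x_{k,i} - mean_i) · (x_{k,j} - mean_j), divisor n-1 = 4:
  S[X_1,X_1] = ((1.4)·(1.4) + (1.4)·(1.4) + (-2.6)·(-2.6) + (0.4)·(0.4) + (-0.6)·(-0.6)) / 4 = 11.2/4 = 2.8
  S[X_1,X_2] = ((1.4)·(1.4) + (1.4)·(-3.6) + (-2.6)·(1.4) + (0.4)·(-0.6) + (-0.6)·(1.4)) / 4 = -7.8/4 = -1.95
  S[X_2,X_2] = ((1.4)·(1.4) + (-3.6)·(-3.6) + (1.4)·(1.4) + (-0.6)·(-0.6) + (1.4)·(1.4)) / 4 = 19.2/4 = 4.8
  S = [[2.8, -1.95],
 [-1.95, 4.8]].

Step 3 — invert S. det(S) = 2.8·4.8 - (-1.95)² = 9.6375.
  S^{-1} = (1/det) · [[d, -b], [-b, a]] = [[0.4981, 0.2023],
 [0.2023, 0.2905]].

Step 4 — quadratic form (x̄ - mu_0)^T · S^{-1} · (x̄ - mu_0):
  S^{-1} · (x̄ - mu_0) = (1.3074, 0.0311),
  (x̄ - mu_0)^T · [...] = (3.6)·(1.3074) + (-2.4)·(0.0311) = 4.6319.

Step 5 — scale by n: T² = 5 · 4.6319 = 23.1595.

T² ≈ 23.1595


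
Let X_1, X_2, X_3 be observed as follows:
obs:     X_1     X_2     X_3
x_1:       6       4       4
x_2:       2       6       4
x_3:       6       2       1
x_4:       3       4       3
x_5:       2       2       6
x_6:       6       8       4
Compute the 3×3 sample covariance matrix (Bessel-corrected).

Step 1 — column means:
  mean(X_1) = (6 + 2 + 6 + 3 + 2 + 6) / 6 = 25/6 = 4.1667
  mean(X_2) = (4 + 6 + 2 + 4 + 2 + 8) / 6 = 26/6 = 4.3333
  mean(X_3) = (4 + 4 + 1 + 3 + 6 + 4) / 6 = 22/6 = 3.6667

Step 2 — sample covariance S[i,j] = (1/(n-1)) · Σ_k (x_{k,i} - mean_i) · (x_{k,j} - mean_j), with n-1 = 5.
  S[X_1,X_1] = ((1.8333)·(1.8333) + (-2.1667)·(-2.1667) + (1.8333)·(1.8333) + (-1.1667)·(-1.1667) + (-2.1667)·(-2.1667) + (1.8333)·(1.8333)) / 5 = 20.8333/5 = 4.1667
  S[X_1,X_2] = ((1.8333)·(-0.3333) + (-2.1667)·(1.6667) + (1.8333)·(-2.3333) + (-1.1667)·(-0.3333) + (-2.1667)·(-2.3333) + (1.8333)·(3.6667)) / 5 = 3.6667/5 = 0.7333
  S[X_1,X_3] = ((1.8333)·(0.3333) + (-2.1667)·(0.3333) + (1.8333)·(-2.6667) + (-1.1667)·(-0.6667) + (-2.1667)·(2.3333) + (1.8333)·(0.3333)) / 5 = -8.6667/5 = -1.7333
  S[X_2,X_2] = ((-0.3333)·(-0.3333) + (1.6667)·(1.6667) + (-2.3333)·(-2.3333) + (-0.3333)·(-0.3333) + (-2.3333)·(-2.3333) + (3.6667)·(3.6667)) / 5 = 27.3333/5 = 5.4667
  S[X_2,X_3] = ((-0.3333)·(0.3333) + (1.6667)·(0.3333) + (-2.3333)·(-2.6667) + (-0.3333)·(-0.6667) + (-2.3333)·(2.3333) + (3.6667)·(0.3333)) / 5 = 2.6667/5 = 0.5333
  S[X_3,X_3] = ((0.3333)·(0.3333) + (0.3333)·(0.3333) + (-2.6667)·(-2.6667) + (-0.6667)·(-0.6667) + (2.3333)·(2.3333) + (0.3333)·(0.3333)) / 5 = 13.3333/5 = 2.6667

S is symmetric (S[j,i] = S[i,j]). Assembling:

S = [[4.1667, 0.7333, -1.7333],
 [0.7333, 5.4667, 0.5333],
 [-1.7333, 0.5333, 2.6667]]


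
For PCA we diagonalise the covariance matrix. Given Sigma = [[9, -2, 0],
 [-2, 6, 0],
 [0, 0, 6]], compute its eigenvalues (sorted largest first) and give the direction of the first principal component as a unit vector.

Step 1 — characteristic polynomial p(λ) = det(λI - Sigma) = λ³ - tr·λ² + c_1·λ - det, where tr = trace, c_1 = sum of the principal 2×2 minors, det = det(Sigma):
  tr = 9 + 6 + 6 = 21,
  c_1 = (9·6 - (-2)²) + (9·6 - (0)²) + (6·6 - (0)²) = 50 + 54 + 36 = 140,
  det = 9·(6·6 - (0)²) - (-2)·((-2)·6 - (0)·(0)) + (0)·((-2)·(0) - 6·(0)) = 9·(36) - (-2)·(-12) + (0)·(0) = 300.
  So p(λ) = λ³ - 21λ² + 140λ - 300.
Step 2 — look for an integer root (rational root theorem: any rational root is an integer divisor of 300). Testing λ = 5:
  p(5) = 125 - 525 + 700 - 300 = 0  ✓
  Dividing out (λ - 5): p(λ) = (λ - 5)(λ² - 16λ + 60).
Step 3 — remaining eigenvalues from the quadratic λ² - 16λ + 60 = 0:
  Δ = 16² - 4·60 = 256 - 240 = 16,  λ = (16 ± √16)/2 = (16 ± 4)/2 = 10 or 6.
  Sorted: λ_1 = 10,  λ_2 = 6,  λ_3 = 5  (check: sum = 21 = tr ✓).

Step 4 — unit eigenvector for λ_1 = 10: v spans the null space of (Sigma - λ_1 I), whose rows are
  r_1 = (-1, -2, 0),  r_2 = (-2, -4, 0),  r_3 = (0, 0, -4).
  v is orthogonal to every row, so take v ∝ r_1 × r_3 = ((-2)·(-4) - (0)·(0), (0)·(0) - (-1)·(-4), (-1)·(0) - (-2)·(0)) = (8, -4, 0).
  Rescale (divide by 4): u = (2, -1, 0).
  ||u|| = √((2)² + (-1)² + (0)²) = √(5) ≈ 2.2361,  v_1 = u/||u|| ≈ (0.8944, -0.4472, 0) (||v_1|| = 1).

λ_1 = 10,  λ_2 = 6,  λ_3 = 5;  v_1 ≈ (0.8944, -0.4472, 0)


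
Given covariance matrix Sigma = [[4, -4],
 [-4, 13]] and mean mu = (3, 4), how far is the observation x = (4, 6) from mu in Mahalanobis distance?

Step 1 — centre the observation: (x - mu) = (1, 2).

Step 2 — invert Sigma. det(Sigma) = 4·13 - (-4)² = 36.
  Sigma^{-1} = (1/det) · [[d, -b], [-b, a]] = [[0.3611, 0.1111],
 [0.1111, 0.1111]].

Step 3 — form the quadratic (x - mu)^T · Sigma^{-1} · (x - mu):
  Sigma^{-1} · (x - mu) = (0.5833, 0.3333).
  (x - mu)^T · [Sigma^{-1} · (x - mu)] = (1)·(0.5833) + (2)·(0.3333) = 1.25.

Step 4 — take square root: d = √(1.25) ≈ 1.118.

d(x, mu) = √(1.25) ≈ 1.118


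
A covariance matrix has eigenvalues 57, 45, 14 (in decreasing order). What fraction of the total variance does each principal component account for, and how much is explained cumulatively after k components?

Step 1 — total variance = trace(Sigma) = Σ λ_i = 57 + 45 + 14 = 116.

Step 2 — fraction explained by component i = λ_i / Σ λ:
  PC1: 57/116 = 0.4914
  PC2: 45/116 = 0.3879
  PC3: 14/116 = 0.1207

Step 3 — cumulative fraction after k components = (λ_1 + ... + λ_k) / Σ λ:
  k = 1: 57/116 = 0.4914
  k = 2: (57 + 45)/116 = 102/116 = 0.8793
  k = 3: (57 + 45 + 14)/116 = 116/116 = 1

Summary (fraction, with percent):

explained: PC1 0.4914 (49.14%), PC2 0.3879 (38.79%), PC3 0.1207 (12.07%);  cumulative: 0.4914, 0.8793, 1


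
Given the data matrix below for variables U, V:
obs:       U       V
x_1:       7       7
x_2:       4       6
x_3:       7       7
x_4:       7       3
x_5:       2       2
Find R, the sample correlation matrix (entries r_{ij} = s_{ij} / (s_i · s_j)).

Step 1 — column means:
  mean(U) = (7 + 4 + 7 + 7 + 2) / 5 = 27/5 = 5.4
  mean(V) = (7 + 6 + 7 + 3 + 2) / 5 = 25/5 = 5

Step 2 — sample variances and covariances s[i,j] = (1/(n-1)) · Σ_k (x_{k,i} - mean_i) · (x_{k,j} - mean_j), with n-1 = 4:
  s[U,U] = ((1.6)·(1.6) + (-1.4)·(-1.4) + (1.6)·(1.6) + (1.6)·(1.6) + (-3.4)·(-3.4)) / 4 = 21.2/4 = 5.3
  s[U,V] = ((1.6)·(2) + (-1.4)·(1) + (1.6)·(2) + (1.6)·(-2) + (-3.4)·(-3)) / 4 = 12/4 = 3
  s[V,V] = ((2)·(2) + (1)·(1) + (2)·(2) + (-2)·(-2) + (-3)·(-3)) / 4 = 22/4 = 5.5
  Sample standard deviations s_i = √(s[i,i]):
  s(U) = √(5.3) = 2.3022
  s(V) = √(5.5) = 2.3452

Step 3 — r_{ij} = s_{ij} / (s_i · s_j):
  r[U,U] = 1 (diagonal).
  r[U,V] = 3 / (2.3022 · 2.3452) = 3 / 5.3991 = 0.5557
  r[V,V] = 1 (diagonal).

R is symmetric with unit diagonal. Assembling:

R = [[1, 0.5557],
 [0.5557, 1]]


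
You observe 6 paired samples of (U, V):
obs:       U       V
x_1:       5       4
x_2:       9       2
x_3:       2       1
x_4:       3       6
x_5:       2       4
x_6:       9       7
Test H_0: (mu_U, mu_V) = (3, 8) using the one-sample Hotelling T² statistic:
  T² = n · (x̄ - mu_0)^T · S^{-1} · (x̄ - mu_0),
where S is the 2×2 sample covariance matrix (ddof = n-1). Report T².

Step 1 — sample mean vector:
  mean(U) = (5 + 9 + 2 + 3 + 2 + 9) / 6 = 30/6 = 5
  mean(V) = (4 + 2 + 1 + 6 + 4 + 7) / 6 = 24/6 = 4
  x̄ = (5, 4),  deviation x̄ - mu_0 = (5, 4) - (3, 8) = (2, -4).

Step 2 — sample covariance matrix, S[i,j] = (1/(n-1)) · Σ_k (x_{k,i} - mean_i) · (x_{k,j} - mean_j), divisor n-1 = 5:
  S[U,U] = ((0)·(0) + (4)·(4) + (-3)·(-3) + (-2)·(-2) + (-3)·(-3) + (4)·(4)) / 5 = 54/5 = 10.8
  S[U,V] = ((0)·(0) + (4)·(-2) + (-3)·(-3) + (-2)·(2) + (-3)·(0) + (4)·(3)) / 5 = 9/5 = 1.8
  S[V,V] = ((0)·(0) + (-2)·(-2) + (-3)·(-3) + (2)·(2) + (0)·(0) + (3)·(3)) / 5 = 26/5 = 5.2
  S = [[10.8, 1.8],
 [1.8, 5.2]].

Step 3 — invert S. det(S) = 10.8·5.2 - (1.8)² = 52.92.
  S^{-1} = (1/det) · [[d, -b], [-b, a]] = [[0.0983, -0.034],
 [-0.034, 0.2041]].

Step 4 — quadratic form (x̄ - mu_0)^T · S^{-1} · (x̄ - mu_0):
  S^{-1} · (x̄ - mu_0) = (0.3326, -0.8844),
  (x̄ - mu_0)^T · [...] = (2)·(0.3326) + (-4)·(-0.8844) = 4.2026.

Step 5 — scale by n: T² = 6 · 4.2026 = 25.2154.

T² ≈ 25.2154


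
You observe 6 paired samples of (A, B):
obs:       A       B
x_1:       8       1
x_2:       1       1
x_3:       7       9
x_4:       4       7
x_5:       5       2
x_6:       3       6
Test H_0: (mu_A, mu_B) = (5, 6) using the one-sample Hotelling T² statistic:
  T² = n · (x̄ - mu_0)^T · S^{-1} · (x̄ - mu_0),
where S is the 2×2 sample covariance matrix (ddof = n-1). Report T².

Step 1 — sample mean vector:
  mean(A) = (8 + 1 + 7 + 4 + 5 + 3) / 6 = 28/6 = 4.6667
  mean(B) = (1 + 1 + 9 + 7 + 2 + 6) / 6 = 26/6 = 4.3333
  x̄ = (4.6667, 4.3333),  deviation x̄ - mu_0 = (4.6667, 4.3333) - (5, 6) = (-0.3333, -1.6667).

Step 2 — sample covariance matrix, S[i,j] = (1/(n-1)) · Σ_k (x_{k,i} - mean_i) · (x_{k,j} - mean_j), divisor n-1 = 5:
  S[A,A] = ((3.3333)·(3.3333) + (-3.6667)·(-3.6667) + (2.3333)·(2.3333) + (-0.6667)·(-0.6667) + (0.3333)·(0.3333) + (-1.6667)·(-1.6667)) / 5 = 33.3333/5 = 6.6667
  S[A,B] = ((3.3333)·(-3.3333) + (-3.6667)·(-3.3333) + (2.3333)·(4.6667) + (-0.6667)·(2.6667) + (0.3333)·(-2.3333) + (-1.6667)·(1.6667)) / 5 = 6.6667/5 = 1.3333
  S[B,B] = ((-3.3333)·(-3.3333) + (-3.3333)·(-3.3333) + (4.6667)·(4.6667) + (2.6667)·(2.6667) + (-2.3333)·(-2.3333) + (1.6667)·(1.6667)) / 5 = 59.3333/5 = 11.8667
  S = [[6.6667, 1.3333],
 [1.3333, 11.8667]].

Step 3 — invert S. det(S) = 6.6667·11.8667 - (1.3333)² = 77.3333.
  S^{-1} = (1/det) · [[d, -b], [-b, a]] = [[0.1534, -0.0172],
 [-0.0172, 0.0862]].

Step 4 — quadratic form (x̄ - mu_0)^T · S^{-1} · (x̄ - mu_0):
  S^{-1} · (x̄ - mu_0) = (-0.0224, -0.1379),
  (x̄ - mu_0)^T · [...] = (-0.3333)·(-0.0224) + (-1.6667)·(-0.1379) = 0.2374.

Step 5 — scale by n: T² = 6 · 0.2374 = 1.4241.

T² ≈ 1.4241


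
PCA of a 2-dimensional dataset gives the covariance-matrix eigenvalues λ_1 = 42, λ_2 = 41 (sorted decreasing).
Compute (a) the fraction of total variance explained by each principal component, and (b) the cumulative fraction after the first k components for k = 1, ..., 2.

Step 1 — total variance = trace(Sigma) = Σ λ_i = 42 + 41 = 83.

Step 2 — fraction explained by component i = λ_i / Σ λ:
  PC1: 42/83 = 0.506
  PC2: 41/83 = 0.494

Step 3 — cumulative fraction after k components = (λ_1 + ... + λ_k) / Σ λ:
  k = 1: 42/83 = 0.506
  k = 2: (42 + 41)/83 = 83/83 = 1

Summary (fraction, with percent):

explained: PC1 0.506 (50.6%), PC2 0.494 (49.4%);  cumulative: 0.506, 1


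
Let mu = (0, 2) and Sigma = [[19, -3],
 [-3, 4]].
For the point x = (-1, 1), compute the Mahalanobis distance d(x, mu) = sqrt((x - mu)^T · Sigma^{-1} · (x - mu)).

Step 1 — centre the observation: (x - mu) = (-1, -1).

Step 2 — invert Sigma. det(Sigma) = 19·4 - (-3)² = 67.
  Sigma^{-1} = (1/det) · [[d, -b], [-b, a]] = [[0.0597, 0.0448],
 [0.0448, 0.2836]].

Step 3 — form the quadratic (x - mu)^T · Sigma^{-1} · (x - mu):
  Sigma^{-1} · (x - mu) = (-0.1045, -0.3284).
  (x - mu)^T · [Sigma^{-1} · (x - mu)] = (-1)·(-0.1045) + (-1)·(-0.3284) = 0.4328.

Step 4 — take square root: d = √(0.4328) ≈ 0.6579.

d(x, mu) = √(0.4328) ≈ 0.6579


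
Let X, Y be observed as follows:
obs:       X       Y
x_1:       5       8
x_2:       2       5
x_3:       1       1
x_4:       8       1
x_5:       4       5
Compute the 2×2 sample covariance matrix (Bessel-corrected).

Step 1 — column means:
  mean(X) = (5 + 2 + 1 + 8 + 4) / 5 = 20/5 = 4
  mean(Y) = (8 + 5 + 1 + 1 + 5) / 5 = 20/5 = 4

Step 2 — sample covariance S[i,j] = (1/(n-1)) · Σ_k (x_{k,i} - mean_i) · (x_{k,j} - mean_j), with n-1 = 4.
  S[X,X] = ((1)·(1) + (-2)·(-2) + (-3)·(-3) + (4)·(4) + (0)·(0)) / 4 = 30/4 = 7.5
  S[X,Y] = ((1)·(4) + (-2)·(1) + (-3)·(-3) + (4)·(-3) + (0)·(1)) / 4 = -1/4 = -0.25
  S[Y,Y] = ((4)·(4) + (1)·(1) + (-3)·(-3) + (-3)·(-3) + (1)·(1)) / 4 = 36/4 = 9

S is symmetric (S[j,i] = S[i,j]). Assembling:

S = [[7.5, -0.25],
 [-0.25, 9]]


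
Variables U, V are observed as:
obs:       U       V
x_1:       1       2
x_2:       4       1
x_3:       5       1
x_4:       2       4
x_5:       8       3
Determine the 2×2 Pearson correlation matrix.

Step 1 — column means:
  mean(U) = (1 + 4 + 5 + 2 + 8) / 5 = 20/5 = 4
  mean(V) = (2 + 1 + 1 + 4 + 3) / 5 = 11/5 = 2.2

Step 2 — sample variances and covariances s[i,j] = (1/(n-1)) · Σ_k (x_{k,i} - mean_i) · (x_{k,j} - mean_j), with n-1 = 4:
  s[U,U] = ((-3)·(-3) + (0)·(0) + (1)·(1) + (-2)·(-2) + (4)·(4)) / 4 = 30/4 = 7.5
  s[U,V] = ((-3)·(-0.2) + (0)·(-1.2) + (1)·(-1.2) + (-2)·(1.8) + (4)·(0.8)) / 4 = -1/4 = -0.25
  s[V,V] = ((-0.2)·(-0.2) + (-1.2)·(-1.2) + (-1.2)·(-1.2) + (1.8)·(1.8) + (0.8)·(0.8)) / 4 = 6.8/4 = 1.7
  Sample standard deviations s_i = √(s[i,i]):
  s(U) = √(7.5) = 2.7386
  s(V) = √(1.7) = 1.3038

Step 3 — r_{ij} = s_{ij} / (s_i · s_j):
  r[U,U] = 1 (diagonal).
  r[U,V] = -0.25 / (2.7386 · 1.3038) = -0.25 / 3.5707 = -0.07
  r[V,V] = 1 (diagonal).

R is symmetric with unit diagonal. Assembling:

R = [[1, -0.07],
 [-0.07, 1]]


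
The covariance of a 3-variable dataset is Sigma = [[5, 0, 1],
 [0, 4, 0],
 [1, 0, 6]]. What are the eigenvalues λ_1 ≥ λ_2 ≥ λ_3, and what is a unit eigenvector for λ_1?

Step 1 — characteristic polynomial p(λ) = det(λI - Sigma) = λ³ - tr·λ² + c_1·λ - det, where tr = trace, c_1 = sum of the principal 2×2 minors, det = det(Sigma):
  tr = 5 + 4 + 6 = 15,
  c_1 = (5·4 - (0)²) + (5·6 - (1)²) + (4·6 - (0)²) = 20 + 29 + 24 = 73,
  det = 5·(4·6 - (0)²) - (0)·((0)·6 - (0)·(1)) + (1)·((0)·(0) - 4·(1)) = 5·(24) - (0)·(0) + (1)·(-4) = 116.
  So p(λ) = λ³ - 15λ² + 73λ - 116.
Step 2 — look for an integer root (rational root theorem: any rational root is an integer divisor of 116). Testing λ = 4:
  p(4) = 64 - 240 + 292 - 116 = 0  ✓
  Dividing out (λ - 4): p(λ) = (λ - 4)(λ² - 11λ + 29).
Step 3 — remaining eigenvalues from the quadratic λ² - 11λ + 29 = 0:
  Δ = 11² - 4·29 = 121 - 116 = 5,  λ = (11 ± √5)/2 = (11 ± 2.2361)/2 ≈ 6.618 or 4.382.
  Sorted: λ_1 = 6.618,  λ_2 = 4.382,  λ_3 = 4  (check: sum = 15 = tr ✓).

Step 4 — unit eigenvector for λ_1 ≈ 6.618: v spans the null space of (Sigma - λ_1 I), whose rows are
  r_1 = (-1.618, 0, 1),  r_2 = (0, -2.618, 0),  r_3 = (1, 0, -0.618).
  v is orthogonal to every row, so take v ∝ r_1 × r_2 = ((0)·(0) - (1)·(-2.618), (1)·(0) - (-1.618)·(0), (-1.618)·(-2.618) - (0)·(0)) ≈ (2.618, 0, 4.2361).
  Let u = (2.618, 0, 4.2361).
  ||u|| = √((2.618)² + (0)² + (4.2361)²) = √(24.7984) ≈ 4.9798,  v_1 = u/||u|| ≈ (0.5257, 0, 0.8507) (||v_1|| = 1).

λ_1 = 6.618,  λ_2 = 4.382,  λ_3 = 4;  v_1 ≈ (0.5257, 0, 0.8507)


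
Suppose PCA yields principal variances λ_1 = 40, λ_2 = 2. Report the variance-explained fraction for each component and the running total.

Step 1 — total variance = trace(Sigma) = Σ λ_i = 40 + 2 = 42.

Step 2 — fraction explained by component i = λ_i / Σ λ:
  PC1: 40/42 = 0.9524
  PC2: 2/42 = 0.0476

Step 3 — cumulative fraction after k components = (λ_1 + ... + λ_k) / Σ λ:
  k = 1: 40/42 = 0.9524
  k = 2: (40 + 2)/42 = 42/42 = 1

Summary (fraction, with percent):

explained: PC1 0.9524 (95.24%), PC2 0.0476 (4.76%);  cumulative: 0.9524, 1


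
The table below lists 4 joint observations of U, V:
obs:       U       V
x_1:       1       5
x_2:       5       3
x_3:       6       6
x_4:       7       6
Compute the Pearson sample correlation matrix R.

Step 1 — column means:
  mean(U) = (1 + 5 + 6 + 7) / 4 = 19/4 = 4.75
  mean(V) = (5 + 3 + 6 + 6) / 4 = 20/4 = 5

Step 2 — sample variances and covariances s[i,j] = (1/(n-1)) · Σ_k (x_{k,i} - mean_i) · (x_{k,j} - mean_j), with n-1 = 3:
  s[U,U] = ((-3.75)·(-3.75) + (0.25)·(0.25) + (1.25)·(1.25) + (2.25)·(2.25)) / 3 = 20.75/3 = 6.9167
  s[U,V] = ((-3.75)·(0) + (0.25)·(-2) + (1.25)·(1) + (2.25)·(1)) / 3 = 3/3 = 1
  s[V,V] = ((0)·(0) + (-2)·(-2) + (1)·(1) + (1)·(1)) / 3 = 6/3 = 2
  Sample standard deviations s_i = √(s[i,i]):
  s(U) = √(6.9167) = 2.63
  s(V) = √(2) = 1.4142

Step 3 — r_{ij} = s_{ij} / (s_i · s_j):
  r[U,U] = 1 (diagonal).
  r[U,V] = 1 / (2.63 · 1.4142) = 1 / 3.7193 = 0.2689
  r[V,V] = 1 (diagonal).

R is symmetric with unit diagonal. Assembling:

R = [[1, 0.2689],
 [0.2689, 1]]


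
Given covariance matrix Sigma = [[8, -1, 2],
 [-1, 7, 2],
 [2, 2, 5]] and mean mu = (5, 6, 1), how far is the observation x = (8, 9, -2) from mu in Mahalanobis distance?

Step 1 — centre the observation: (x - mu) = (3, 3, -3).

Step 2 — invert Sigma (cofactor / det for 3×3, or solve directly):
  Sigma^{-1} = [[0.1498, 0.0435, -0.0773],
 [0.0435, 0.1739, -0.087],
 [-0.0773, -0.087, 0.2657]].

Step 3 — form the quadratic (x - mu)^T · Sigma^{-1} · (x - mu):
  Sigma^{-1} · (x - mu) = (0.8116, 0.913, -1.2899).
  (x - mu)^T · [Sigma^{-1} · (x - mu)] = (3)·(0.8116) + (3)·(0.913) + (-3)·(-1.2899) = 9.0435.

Step 4 — take square root: d = √(9.0435) ≈ 3.0072.

d(x, mu) = √(9.0435) ≈ 3.0072


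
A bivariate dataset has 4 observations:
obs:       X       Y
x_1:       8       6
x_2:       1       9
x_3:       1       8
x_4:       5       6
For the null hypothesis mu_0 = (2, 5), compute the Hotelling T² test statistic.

Step 1 — sample mean vector:
  mean(X) = (8 + 1 + 1 + 5) / 4 = 15/4 = 3.75
  mean(Y) = (6 + 9 + 8 + 6) / 4 = 29/4 = 7.25
  x̄ = (3.75, 7.25),  deviation x̄ - mu_0 = (3.75, 7.25) - (2, 5) = (1.75, 2.25).

Step 2 — sample covariance matrix, S[i,j] = (1/(n-1)) · Σ_k (x_{k,i} - mean_i) · (x_{k,j} - mean_j), divisor n-1 = 3:
  S[X,X] = ((4.25)·(4.25) + (-2.75)·(-2.75) + (-2.75)·(-2.75) + (1.25)·(1.25)) / 3 = 34.75/3 = 11.5833
  S[X,Y] = ((4.25)·(-1.25) + (-2.75)·(1.75) + (-2.75)·(0.75) + (1.25)·(-1.25)) / 3 = -13.75/3 = -4.5833
  S[Y,Y] = ((-1.25)·(-1.25) + (1.75)·(1.75) + (0.75)·(0.75) + (-1.25)·(-1.25)) / 3 = 6.75/3 = 2.25
  S = [[11.5833, -4.5833],
 [-4.5833, 2.25]].

Step 3 — invert S. det(S) = 11.5833·2.25 - (-4.5833)² = 5.0556.
  S^{-1} = (1/det) · [[d, -b], [-b, a]] = [[0.4451, 0.9066],
 [0.9066, 2.2912]].

Step 4 — quadratic form (x̄ - mu_0)^T · S^{-1} · (x̄ - mu_0):
  S^{-1} · (x̄ - mu_0) = (2.8187, 6.7418),
  (x̄ - mu_0)^T · [...] = (1.75)·(2.8187) + (2.25)·(6.7418) = 20.1016.

Step 5 — scale by n: T² = 4 · 20.1016 = 80.4066.

T² ≈ 80.4066
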